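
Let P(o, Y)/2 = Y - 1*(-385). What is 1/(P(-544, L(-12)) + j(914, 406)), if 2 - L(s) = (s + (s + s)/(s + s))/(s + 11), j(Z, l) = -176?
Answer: 1/576 ≈ 0.0017361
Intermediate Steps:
L(s) = 2 - (1 + s)/(11 + s) (L(s) = 2 - (s + (s + s)/(s + s))/(s + 11) = 2 - (s + (2*s)/((2*s)))/(11 + s) = 2 - (s + (2*s)*(1/(2*s)))/(11 + s) = 2 - (s + 1)/(11 + s) = 2 - (1 + s)/(11 + s))
P(o, Y) = 770 + 2*Y (P(o, Y) = 2*(Y - 1*(-385)) = 2*(Y + 385) = 2*(385 + Y) = 770 + 2*Y)
1/(P(-544, L(-12)) + j(914, 406)) = 1/((770 + 2*((21 - 12)/(11 - 12))) - 176) = 1/((770 + 2*(9/(-1))) - 176) = 1/((770 + 2*(-1*9)) - 176) = 1/((770 + 2*(-9)) - 176) = 1/((770 - 18) - 176) = 1/(752 - 176) = 1/576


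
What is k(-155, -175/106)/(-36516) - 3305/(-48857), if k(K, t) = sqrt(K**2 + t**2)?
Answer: 3305/48857 - 5*sqrt(10799021)/3870696 ≈ 0.063401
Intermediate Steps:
k(-155, -175/106)/(-36516) - 3305/(-48857) = sqrt((-155)**2 + (-175/106)**2)/(-36516) - 3305/(-48857) = sqrt(24025 + (-175*1/106)**2)*(-1/36516) - 3305*(-1/48857) = sqrt(24025 + (-175/106)**2)*(-1/36516) + 3305/48857 = sqrt(24025 + 30625/11236)*(-1/36516) + 3305/48857 = sqrt(269975525/11236)*(-1/36516) + 3305/48857 = (5*sqrt(10799021)/106)*(-1/36516) + 3305/48857 = -5*sqrt(10799021)/3870696 + 3305/48857 = 3305/48857 - 5*sqrt(10799021)/3870696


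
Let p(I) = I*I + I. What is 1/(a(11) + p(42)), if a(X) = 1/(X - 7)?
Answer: 4/7225 ≈ 0.00055363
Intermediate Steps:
a(X) = 1/(-7 + X)
p(I) = I + I² (p(I) = I² + I = I + I²)
1/(a(11) + p(42)) = 1/(1/(-7 + 11) + 42*(1 + 42)) = 1/(1/4 + 42*43) = 1/(¼ + 1806) = 1/(7225/4) = 4/7225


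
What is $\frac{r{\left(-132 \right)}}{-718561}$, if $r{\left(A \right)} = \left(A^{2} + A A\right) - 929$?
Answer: $- \frac{33919}{718561} \approx -0.047204$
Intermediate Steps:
$r{\left(A \right)} = -929 + 2 A^{2}$ ($r{\left(A \right)} = \left(A^{2} + A^{2}\right) - 929 = 2 A^{2} - 929 = -929 + 2 A^{2}$)
$\frac{r{\left(-132 \right)}}{-718561} = \frac{-929 + 2 \left(-132\right)^{2}}{-718561} = \left(-929 + 2 \cdot 17424\right) \left(- \frac{1}{718561}\right) = \left(-929 + 34848\right) \left(- \frac{1}{718561}\right) = 33919 \left(- \frac{1}{718561}\right) = - \frac{33919}{718561}$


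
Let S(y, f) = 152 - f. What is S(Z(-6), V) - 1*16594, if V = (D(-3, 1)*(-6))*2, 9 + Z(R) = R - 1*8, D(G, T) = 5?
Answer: -16382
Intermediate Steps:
Z(R) = -17 + R (Z(R) = -9 + (R - 1*8) = -9 + (R - 8) = -9 + (-8 + R) = -17 + R)
V = -60 (V = (5*(-6))*2 = -30*2 = -60)
S(Z(-6), V) - 1*16594 = (152 - 1*(-60)) - 1*16594 = (152 + 60) - 16594 = 212 - 16594 = -16382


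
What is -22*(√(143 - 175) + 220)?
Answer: -4840 - 88*I*√2 ≈ -4840.0 - 124.45*I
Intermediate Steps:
-22*(√(143 - 175) + 220) = -22*(√(-32) + 220) = -22*(4*I*√2 + 220) = -22*(220 + 4*I*√2) = -4840 - 88*I*√2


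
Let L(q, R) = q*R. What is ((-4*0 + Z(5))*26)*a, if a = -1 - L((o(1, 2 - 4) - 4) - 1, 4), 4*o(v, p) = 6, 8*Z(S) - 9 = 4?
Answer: 2197/4 ≈ 549.25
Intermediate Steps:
Z(S) = 13/8 (Z(S) = 9/8 + (⅛)*4 = 9/8 + ½ = 13/8)
o(v, p) = 3/2 (o(v, p) = (¼)*6 = 3/2)
L(q, R) = R*q
a = 13 (a = -1 - 4*((3/2 - 4) - 1) = -1 - 4*(-5/2 - 1) = -1 - 4*(-7)/2 = -1 - 1*(-14) = -1 + 14 = 13)
((-4*0 + Z(5))*26)*a = ((-4*0 + 13/8)*26)*13 = ((0 + 13/8)*26)*13 = ((13/8)*26)*13 = (169/4)*13 = 2197/4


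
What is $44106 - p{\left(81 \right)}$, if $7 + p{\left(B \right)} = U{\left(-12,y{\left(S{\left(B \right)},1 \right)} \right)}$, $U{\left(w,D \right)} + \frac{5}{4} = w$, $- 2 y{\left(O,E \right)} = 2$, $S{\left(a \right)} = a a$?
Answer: $\frac{176505}{4} \approx 44126.0$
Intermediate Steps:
$S{\left(a \right)} = a^{2}$
$y{\left(O,E \right)} = -1$ ($y{\left(O,E \right)} = \left(- \frac{1}{2}\right) 2 = -1$)
$U{\left(w,D \right)} = - \frac{5}{4} + w$
$p{\left(B \right)} = - \frac{81}{4}$ ($p{\left(B \right)} = -7 - \frac{53}{4} = - \frac{81}{4}$)
$44106 - p{\left(81 \right)} = 44106 - - \frac{81}{4} = 44106 + \frac{81}{4} = \frac{176505}{4}$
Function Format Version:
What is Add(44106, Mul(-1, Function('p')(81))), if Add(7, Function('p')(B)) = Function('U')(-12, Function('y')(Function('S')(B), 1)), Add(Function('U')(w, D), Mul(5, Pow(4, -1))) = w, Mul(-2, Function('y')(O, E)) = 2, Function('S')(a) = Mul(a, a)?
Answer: Rational(176505, 4) ≈ 44126.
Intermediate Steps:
Function('S')(a) = Pow(a, 2)
Function('y')(O, E) = -1 (Function('y')(O, E) = Mul(Rational(-1, 2), 2) = -1)
Function('U')(w, D) = Add(Rational(-5, 4), w)
Function('p')(B) = Rational(-81, 4) (Function('p')(B) = Add(-7, Add(Rational(-5, 4), -12)) = Add(-7, Rational(-53, 4)) = Rational(-81, 4))
Add(44106, Mul(-1, Function('p')(81))) = Add(44106, Mul(-1, Rational(-81, 4))) = Add(44106, Rational(81, 4)) = Rational(176505, 4)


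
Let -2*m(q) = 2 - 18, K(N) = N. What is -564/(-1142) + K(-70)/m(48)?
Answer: -18857/2284 ≈ -8.2561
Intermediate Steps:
m(q) = 8 (m(q) = -(2 - 18)/2 = -1/2*(-16) = 8)
-564/(-1142) + K(-70)/m(48) = -564/(-1142) - 70/8 = -564*(-1/1142) - 70*1/8 = 282/571 - 35/4 = -18857/2284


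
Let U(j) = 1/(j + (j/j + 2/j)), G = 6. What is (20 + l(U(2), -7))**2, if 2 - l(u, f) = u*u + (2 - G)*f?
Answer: 9409/256 ≈ 36.754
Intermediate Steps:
U(j) = 1/(1 + j + 2/j) (U(j) = 1/(j + (1 + 2/j)) = 1/(1 + j + 2/j))
l(u, f) = 2 - u**2 + 4*f (l(u, f) = 2 - (u*u + (2 - 1*6)*f) = 2 - (u**2 + (2 - 6)*f) = 2 - (u**2 - 4*f) = 2 + (-u**2 + 4*f) = 2 - u**2 + 4*f)
(20 + l(U(2), -7))**2 = (20 + (2 - (2/(2 + 2 + 2**2))**2 + 4*(-7)))**2 = (20 + (2 - (2/(2 + 2 + 4))**2 - 28))**2 = (20 + (2 - (2/8)**2 - 28))**2 = (20 + (2 - (2*(1/8))**2 - 28))**2 = (20 + (2 - (1/4)**2 - 28))**2 = (20 + (2 - 1*1/16 - 28))**2 = (20 + (2 - 1/16 - 28))**2 = (20 - 417/16)**2 = (-97/16)**2 = 9409/256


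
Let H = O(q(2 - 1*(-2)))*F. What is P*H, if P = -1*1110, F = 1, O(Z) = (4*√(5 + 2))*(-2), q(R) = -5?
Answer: 8880*√7 ≈ 23494.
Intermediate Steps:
O(Z) = -8*√7 (O(Z) = (4*√7)*(-2) = -8*√7)
P = -1110
H = -8*√7 (H = -8*√7*1 = -8*√7 ≈ -21.166)
P*H = -(-8880)*√7 = 8880*√7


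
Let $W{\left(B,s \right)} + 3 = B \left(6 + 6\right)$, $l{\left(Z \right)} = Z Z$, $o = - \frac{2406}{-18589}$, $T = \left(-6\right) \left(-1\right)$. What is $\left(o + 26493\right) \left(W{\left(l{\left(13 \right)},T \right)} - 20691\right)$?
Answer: $- \frac{9192646295478}{18589} \approx -4.9452 \cdot 10^{8}$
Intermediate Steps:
$T = 6$
$o = \frac{2406}{18589}$ ($o = \left(-2406\right) \left(- \frac{1}{18589}\right) = \frac{2406}{18589} \approx 0.12943$)
$l{\left(Z \right)} = Z^{2}$
$W{\left(B,s \right)} = -3 + 12 B$ ($W{\left(B,s \right)} = -3 + B \left(6 + 6\right) = -3 + B 12 = -3 + 12 B$)
$\left(o + 26493\right) \left(W{\left(l{\left(13 \right)},T \right)} - 20691\right) = \left(\frac{2406}{18589} + 26493\right) \left(\left(-3 + 12 \cdot 13^{2}\right) - 20691\right) = \frac{492480783 \left(\left(-3 + 12 \cdot 169\right) - 20691\right)}{18589} = \frac{492480783 \left(\left(-3 + 2028\right) - 20691\right)}{18589} = \frac{492480783 \left(2025 - 20691\right)}{18589} = \frac{492480783}{18589} \left(-18666\right) = - \frac{9192646295478}{18589}$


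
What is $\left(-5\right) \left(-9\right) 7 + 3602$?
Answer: $3917$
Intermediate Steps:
$\left(-5\right) \left(-9\right) 7 + 3602 = 45 \cdot 7 + 3602 = 315 + 3602 = 3917$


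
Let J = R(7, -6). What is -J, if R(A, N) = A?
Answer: -7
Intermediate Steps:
J = 7
-J = -1*7 = -7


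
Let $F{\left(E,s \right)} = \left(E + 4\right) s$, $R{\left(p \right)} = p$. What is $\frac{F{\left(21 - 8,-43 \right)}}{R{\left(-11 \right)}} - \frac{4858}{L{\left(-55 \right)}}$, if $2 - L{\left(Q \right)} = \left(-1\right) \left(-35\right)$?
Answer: $\frac{641}{3} \approx 213.67$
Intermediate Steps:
$L{\left(Q \right)} = -33$ ($L{\left(Q \right)} = 2 - \left(-1\right) \left(-35\right) = 2 - 35 = -33$)
$F{\left(E,s \right)} = s \left(4 + E\right)$ ($F{\left(E,s \right)} = \left(4 + E\right) s = s \left(4 + E\right)$)
$\frac{F{\left(21 - 8,-43 \right)}}{R{\left(-11 \right)}} - \frac{4858}{L{\left(-55 \right)}} = \frac{\left(-43\right) \left(4 + \left(21 - 8\right)\right)}{-11} - \frac{4858}{-33} = - 43 \left(4 + \left(21 - 8\right)\right) \left(- \frac{1}{11}\right) - - \frac{4858}{33} = - 43 \left(4 + 13\right) \left(- \frac{1}{11}\right) + \frac{4858}{33} = \left(-43\right) 17 \left(- \frac{1}{11}\right) + \frac{4858}{33} = \left(-731\right) \left(- \frac{1}{11}\right) + \frac{4858}{33} = \frac{731}{11} + \frac{4858}{33} = \frac{641}{3}$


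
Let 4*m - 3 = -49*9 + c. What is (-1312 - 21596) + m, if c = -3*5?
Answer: -92085/4 ≈ -23021.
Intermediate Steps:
c = -15
m = -453/4 (m = ¾ + (-49*9 - 15)/4 = ¾ + (-441 - 15)/4 = ¾ + (¼)*(-456) = ¾ - 114 = -453/4 ≈ -113.25)
(-1312 - 21596) + m = (-1312 - 21596) - 453/4 = -22908 - 453/4 = -92085/4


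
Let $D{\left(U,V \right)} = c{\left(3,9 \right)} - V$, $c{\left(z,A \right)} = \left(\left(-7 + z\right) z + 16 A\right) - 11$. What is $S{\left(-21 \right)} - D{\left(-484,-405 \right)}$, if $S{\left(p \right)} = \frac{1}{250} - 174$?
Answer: $- \frac{174999}{250} \approx -700.0$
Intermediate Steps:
$S{\left(p \right)} = - \frac{43499}{250}$ ($S{\left(p \right)} = \frac{1}{250} - 174 = - \frac{43499}{250}$)
$c{\left(z,A \right)} = -11 + 16 A + z \left(-7 + z\right)$ ($c{\left(z,A \right)} = \left(z \left(-7 + z\right) + 16 A\right) - 11 = \left(16 A + z \left(-7 + z\right)\right) - 11 = -11 + 16 A + z \left(-7 + z\right)$)
$D{\left(U,V \right)} = 121 - V$ ($D{\left(U,V \right)} = \left(-11 + 3^{2} - 21 + 16 \cdot 9\right) - V = \left(-11 + 9 - 21 + 144\right) - V = 121 - V$)
$S{\left(-21 \right)} - D{\left(-484,-405 \right)} = - \frac{43499}{250} - \left(121 - -405\right) = - \frac{43499}{250} - \left(121 + 405\right) = - \frac{43499}{250} - 526 = - \frac{174999}{250}$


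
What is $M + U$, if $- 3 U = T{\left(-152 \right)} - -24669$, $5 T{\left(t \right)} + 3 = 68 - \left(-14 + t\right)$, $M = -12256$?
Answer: $- \frac{102472}{5} \approx -20494.0$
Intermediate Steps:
$T{\left(t \right)} = \frac{79}{5} - \frac{t}{5}$ ($T{\left(t \right)} = - \frac{3}{5} + \frac{68 - \left(-14 + t\right)}{5} = - \frac{3}{5} + \frac{82 - t}{5} = - \frac{3}{5} - \left(- \frac{82}{5} + \frac{t}{5}\right) = \frac{79}{5} - \frac{t}{5}$)
$U = - \frac{41192}{5}$ ($U = - \frac{\left(\frac{79}{5} - - \frac{152}{5}\right) - -24669}{3} = - \frac{\left(\frac{79}{5} + \frac{152}{5}\right) + 24669}{3} = - \frac{\frac{231}{5} + 24669}{3} = \left(- \frac{1}{3}\right) \frac{123576}{5} = - \frac{41192}{5} \approx -8238.4$)
$M + U = -12256 - \frac{41192}{5} = - \frac{102472}{5}$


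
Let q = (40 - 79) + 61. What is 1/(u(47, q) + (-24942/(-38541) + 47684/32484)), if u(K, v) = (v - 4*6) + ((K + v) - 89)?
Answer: -104330487/2074603633 ≈ -0.050289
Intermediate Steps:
q = 22 (q = -39 + 61 = 22)
u(K, v) = -113 + K + 2*v (u(K, v) = (v - 24) + (-89 + K + v) = (-24 + v) + (-89 + K + v) = -113 + K + 2*v)
1/(u(47, q) + (-24942/(-38541) + 47684/32484)) = 1/((-113 + 47 + 2*22) + (-24942/(-38541) + 47684/32484)) = 1/((-113 + 47 + 44) + (-24942*(-1/38541) + 47684*(1/32484))) = 1/(-22 + (8314/12847 + 11921/8121)) = 1/(-22 + 220667081/104330487) = 1/(-2074603633/104330487) = -104330487/2074603633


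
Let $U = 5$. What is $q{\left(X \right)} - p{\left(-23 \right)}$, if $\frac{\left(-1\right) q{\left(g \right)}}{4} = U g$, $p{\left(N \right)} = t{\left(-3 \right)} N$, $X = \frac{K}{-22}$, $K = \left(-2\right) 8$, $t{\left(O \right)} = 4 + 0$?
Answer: $\frac{852}{11} \approx 77.455$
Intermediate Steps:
$t{\left(O \right)} = 4$
$K = -16$
$X = \frac{8}{11}$ ($X = - \frac{16}{-22} = \left(-16\right) \left(- \frac{1}{22}\right) = \frac{8}{11} \approx 0.72727$)
$p{\left(N \right)} = 4 N$
$q{\left(g \right)} = - 20 g$ ($q{\left(g \right)} = - 4 \cdot 5 g = - 20 g$)
$q{\left(X \right)} - p{\left(-23 \right)} = \left(-20\right) \frac{8}{11} - 4 \left(-23\right) = - \frac{160}{11} - -92 = - \frac{160}{11} + 92 = \frac{852}{11}$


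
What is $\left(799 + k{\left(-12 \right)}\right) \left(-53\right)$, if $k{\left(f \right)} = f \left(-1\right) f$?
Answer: $-34715$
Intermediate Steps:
$k{\left(f \right)} = - f^{2}$ ($k{\left(f \right)} = - f f = - f^{2}$)
$\left(799 + k{\left(-12 \right)}\right) \left(-53\right) = \left(799 - \left(-12\right)^{2}\right) \left(-53\right) = \left(799 - 144\right) \left(-53\right) = 655 \left(-53\right) = -34715$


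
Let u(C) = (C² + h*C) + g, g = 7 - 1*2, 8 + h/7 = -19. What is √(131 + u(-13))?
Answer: √2762 ≈ 52.555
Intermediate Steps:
h = -189 (h = -56 + 7*(-19) = -56 - 133 = -189)
g = 5 (g = 7 - 2 = 5)
u(C) = 5 + C² - 189*C (u(C) = (C² - 189*C) + 5 = 5 + C² - 189*C)
√(131 + u(-13)) = √(131 + (5 + (-13)² - 189*(-13))) = √(131 + (5 + 169 + 2457)) = √(131 + 2631) = √2762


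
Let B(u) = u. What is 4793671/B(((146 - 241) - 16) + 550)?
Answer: 4793671/439 ≈ 10920.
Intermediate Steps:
4793671/B(((146 - 241) - 16) + 550) = 4793671/(((146 - 241) - 16) + 550) = 4793671/((-95 - 16) + 550) = 4793671/(-111 + 550) = 4793671/439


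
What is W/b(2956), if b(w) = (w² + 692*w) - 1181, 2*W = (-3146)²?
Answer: 4948658/10782307 ≈ 0.45896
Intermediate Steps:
W = 4948658 (W = (½)*(-3146)² = (½)*9897316 = 4948658)
b(w) = -1181 + w² + 692*w
W/b(2956) = 4948658/(-1181 + 2956² + 692*2956) = 4948658/(-1181 + 8737936 + 2045552) = 4948658/10782307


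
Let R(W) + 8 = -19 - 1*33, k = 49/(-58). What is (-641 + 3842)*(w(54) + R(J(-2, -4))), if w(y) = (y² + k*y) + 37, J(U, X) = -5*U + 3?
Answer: 264319374/29 ≈ 9.1145e+6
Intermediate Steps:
k = -49/58 (k = 49*(-1/58) = -49/58 ≈ -0.84483)
J(U, X) = 3 - 5*U
w(y) = 37 + y² - 49*y/58 (w(y) = (y² - 49*y/58) + 37 = 37 + y² - 49*y/58)
R(W) = -60 (R(W) = -8 + (-19 - 1*33) = -8 + (-19 - 33) = -8 - 52 = -60)
(-641 + 3842)*(w(54) + R(J(-2, -4))) = (-641 + 3842)*((37 + 54² - 49/58*54) - 60) = 3201*((37 + 2916 - 1323/29) - 60) = 3201*(84314/29 - 60) = 3201*(82574/29) = 264319374/29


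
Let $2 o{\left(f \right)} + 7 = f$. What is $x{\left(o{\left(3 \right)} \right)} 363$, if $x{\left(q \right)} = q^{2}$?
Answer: $1452$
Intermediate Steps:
$o{\left(f \right)} = - \frac{7}{2} + \frac{f}{2}$
$x{\left(o{\left(3 \right)} \right)} 363 = \left(- \frac{7}{2} + \frac{1}{2} \cdot 3\right)^{2} \cdot 363 = \left(- \frac{7}{2} + \frac{3}{2}\right)^{2} \cdot 363 = \left(-2\right)^{2} \cdot 363 = 4 \cdot 363 = 1452$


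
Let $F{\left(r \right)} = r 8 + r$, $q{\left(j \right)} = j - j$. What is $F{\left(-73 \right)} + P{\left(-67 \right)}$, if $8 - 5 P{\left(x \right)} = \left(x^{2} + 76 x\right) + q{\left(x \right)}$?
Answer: $- \frac{2674}{5} \approx -534.8$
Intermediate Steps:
$q{\left(j \right)} = 0$
$F{\left(r \right)} = 9 r$ ($F{\left(r \right)} = 8 r + r = 9 r$)
$P{\left(x \right)} = \frac{8}{5} - \frac{76 x}{5} - \frac{x^{2}}{5}$ ($P{\left(x \right)} = \frac{8}{5} - \frac{\left(x^{2} + 76 x\right) + 0}{5} = \frac{8}{5} - \frac{x^{2} + 76 x}{5} = \frac{8}{5} - \left(\frac{x^{2}}{5} + \frac{76 x}{5}\right) = \frac{8}{5} - \frac{76 x}{5} - \frac{x^{2}}{5}$)
$F{\left(-73 \right)} + P{\left(-67 \right)} = 9 \left(-73\right) - \left(-1020 + \frac{4489}{5}\right) = -657 + \left(\frac{8}{5} + \frac{5092}{5} - \frac{4489}{5}\right) = -657 + \frac{611}{5} = - \frac{2674}{5}$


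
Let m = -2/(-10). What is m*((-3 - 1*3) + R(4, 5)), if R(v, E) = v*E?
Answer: 14/5 ≈ 2.8000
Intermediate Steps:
R(v, E) = E*v
m = ⅕ (m = -2*(-⅒) = ⅕ ≈ 0.20000)
m*((-3 - 1*3) + R(4, 5)) = ((-3 - 1*3) + 5*4)/5 = ((-3 - 3) + 20)/5 = (-6 + 20)/5 = (⅕)*14 = 14/5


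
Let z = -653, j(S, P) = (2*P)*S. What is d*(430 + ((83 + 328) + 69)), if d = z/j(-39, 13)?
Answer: 22855/39 ≈ 586.03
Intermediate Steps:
j(S, P) = 2*P*S
d = 653/1014 (d = -653/(2*13*(-39)) = -653/(-1014) = -653*(-1/1014) = 653/1014 ≈ 0.64398)
d*(430 + ((83 + 328) + 69)) = 653*(430 + ((83 + 328) + 69))/1014 = 653*(430 + (411 + 69))/1014 = 653*(430 + 480)/1014 = (653/1014)*910 = 22855/39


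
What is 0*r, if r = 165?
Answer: 0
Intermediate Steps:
0*r = 0*165 = 0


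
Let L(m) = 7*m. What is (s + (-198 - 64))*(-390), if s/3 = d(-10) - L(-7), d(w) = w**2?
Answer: -72150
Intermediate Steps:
s = 447 (s = 3*((-10)**2 - 7*(-7)) = 3*(100 - 1*(-49)) = 3*(100 + 49) = 3*149 = 447)
(s + (-198 - 64))*(-390) = (447 + (-198 - 64))*(-390) = (447 - 262)*(-390) = 185*(-390) = -72150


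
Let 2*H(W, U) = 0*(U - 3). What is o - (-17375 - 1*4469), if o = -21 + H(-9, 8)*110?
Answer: 21823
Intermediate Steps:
H(W, U) = 0 (H(W, U) = (0*(U - 3))/2 = (0*(-3 + U))/2 = (½)*0 = 0)
o = -21 (o = -21 + 0*110 = -21 + 0 = -21)
o - (-17375 - 1*4469) = -21 - (-17375 - 1*4469) = -21 - (-17375 - 4469) = -21 - 1*(-21844) = -21 + 21844 = 21823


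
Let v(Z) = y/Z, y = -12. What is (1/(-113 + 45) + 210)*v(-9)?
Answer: 14279/51 ≈ 279.98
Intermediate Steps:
v(Z) = -12/Z
(1/(-113 + 45) + 210)*v(-9) = (1/(-113 + 45) + 210)*(-12/(-9)) = (1/(-68) + 210)*(-12*(-⅑)) = (-1/68 + 210)*(4/3) = (14279/68)*(4/3) = 14279/51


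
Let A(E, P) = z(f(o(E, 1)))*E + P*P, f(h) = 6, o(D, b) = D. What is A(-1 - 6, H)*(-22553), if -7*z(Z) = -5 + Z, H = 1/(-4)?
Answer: -383401/16 ≈ -23963.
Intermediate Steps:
H = -1/4 ≈ -0.25000
z(Z) = 5/7 - Z/7 (z(Z) = -(-5 + Z)/7 = 5/7 - Z/7)
A(E, P) = P**2 - E/7 (A(E, P) = (5/7 - 1/7*6)*E + P*P = (5/7 - 6/7)*E + P**2 = -E/7 + P**2 = P**2 - E/7)
A(-1 - 6, H)*(-22553) = ((-1/4)**2 - (-1 - 6)/7)*(-22553) = (1/16 - 1/7*(-7))*(-22553) = (1/16 + 1)*(-22553) = (17/16)*(-22553) = -383401/16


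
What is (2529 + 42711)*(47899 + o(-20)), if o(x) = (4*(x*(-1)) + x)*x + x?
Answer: 2111757960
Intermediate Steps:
o(x) = x - 3*x² (o(x) = (4*(-x) + x)*x + x = (-4*x + x)*x + x = (-3*x)*x + x = -3*x² + x = x - 3*x²)
(2529 + 42711)*(47899 + o(-20)) = (2529 + 42711)*(47899 - 20*(1 - 3*(-20))) = 45240*(47899 - 20*(1 + 60)) = 45240*(47899 - 20*61) = 45240*(47899 - 1220) = 45240*46679 = 2111757960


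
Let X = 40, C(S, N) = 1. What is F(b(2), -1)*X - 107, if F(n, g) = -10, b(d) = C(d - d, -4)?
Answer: -507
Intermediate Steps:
b(d) = 1
F(b(2), -1)*X - 107 = -10*40 - 107 = -400 - 107 = -507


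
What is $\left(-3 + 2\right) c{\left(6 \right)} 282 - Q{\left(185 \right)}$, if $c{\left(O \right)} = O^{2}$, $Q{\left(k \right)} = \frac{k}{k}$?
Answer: $-10153$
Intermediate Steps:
$Q{\left(k \right)} = 1$
$\left(-3 + 2\right) c{\left(6 \right)} 282 - Q{\left(185 \right)} = \left(-3 + 2\right) 6^{2} \cdot 282 - 1 = \left(-1\right) 36 \cdot 282 - 1 = \left(-36\right) 282 - 1 = -10152 - 1 = -10153$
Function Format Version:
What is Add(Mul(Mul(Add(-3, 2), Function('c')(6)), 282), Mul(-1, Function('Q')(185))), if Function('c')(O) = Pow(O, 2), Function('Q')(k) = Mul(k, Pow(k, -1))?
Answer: -10153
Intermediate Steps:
Function('Q')(k) = 1
Add(Mul(Mul(Add(-3, 2), Function('c')(6)), 282), Mul(-1, Function('Q')(185))) = Add(Mul(Mul(Add(-3, 2), Pow(6, 2)), 282), Mul(-1, 1)) = Add(Mul(Mul(-1, 36), 282), -1) = Add(Mul(-36, 282), -1) = Add(-10152, -1) = -10153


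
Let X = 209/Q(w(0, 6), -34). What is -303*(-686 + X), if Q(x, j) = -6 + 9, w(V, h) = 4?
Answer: 186749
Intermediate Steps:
Q(x, j) = 3
X = 209/3 ≈ 69.667
-303*(-686 + X) = -303*(-686 + 209/3) = -303*(-1849/3) = 186749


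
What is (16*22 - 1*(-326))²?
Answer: 459684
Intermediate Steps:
(16*22 - 1*(-326))² = (352 + 326)² = 678² = 459684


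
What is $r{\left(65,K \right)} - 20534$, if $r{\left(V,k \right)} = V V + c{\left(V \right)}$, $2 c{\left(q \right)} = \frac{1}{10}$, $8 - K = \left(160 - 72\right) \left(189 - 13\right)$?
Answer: $- \frac{326179}{20} \approx -16309.0$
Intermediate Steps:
$K = -15480$ ($K = 8 - \left(160 - 72\right) \left(189 - 13\right) = 8 - 88 \cdot 176 = 8 - 15488 = -15480$)
$c{\left(q \right)} = \frac{1}{20}$ ($c{\left(q \right)} = \frac{1}{2 \cdot 10} = \frac{1}{2} \cdot \frac{1}{10} = \frac{1}{20}$)
$r{\left(V,k \right)} = \frac{1}{20} + V^{2}$ ($r{\left(V,k \right)} = V V + \frac{1}{20} = V^{2} + \frac{1}{20} = \frac{1}{20} + V^{2}$)
$r{\left(65,K \right)} - 20534 = \left(\frac{1}{20} + 65^{2}\right) - 20534 = \left(\frac{1}{20} + 4225\right) + \left(-81774 + 61240\right) = \frac{84501}{20} - 20534 = - \frac{326179}{20}$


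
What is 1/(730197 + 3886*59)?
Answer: 1/959471 ≈ 1.0422e-6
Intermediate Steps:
1/(730197 + 3886*59) = 1/(730197 + 229274) = 1/959471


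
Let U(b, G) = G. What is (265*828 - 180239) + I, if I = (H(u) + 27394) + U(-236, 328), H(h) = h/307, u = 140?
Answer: 20539361/307 ≈ 66904.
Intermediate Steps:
H(h) = h/307 (H(h) = h*(1/307) = h/307)
I = 8510794/307 (I = ((1/307)*140 + 27394) + 328 = (140/307 + 27394) + 328 = 8410098/307 + 328 = 8510794/307 ≈ 27722.)
(265*828 - 180239) + I = (265*828 - 180239) + 8510794/307 = (219420 - 180239) + 8510794/307 = 39181 + 8510794/307 = 20539361/307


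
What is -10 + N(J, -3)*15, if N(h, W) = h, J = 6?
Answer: 80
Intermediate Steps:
-10 + N(J, -3)*15 = -10 + 6*15 = -10 + 90 = 80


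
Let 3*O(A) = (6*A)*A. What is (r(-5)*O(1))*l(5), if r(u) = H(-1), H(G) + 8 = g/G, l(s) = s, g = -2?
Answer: -60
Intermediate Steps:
H(G) = -8 - 2/G
r(u) = -6 (r(u) = -8 - 2/(-1) = -8 - 2*(-1) = -8 + 2 = -6)
O(A) = 2*A² (O(A) = ((6*A)*A)/3 = (6*A²)/3 = 2*A²)
(r(-5)*O(1))*l(5) = -12*1²*5 = -12*5 = -60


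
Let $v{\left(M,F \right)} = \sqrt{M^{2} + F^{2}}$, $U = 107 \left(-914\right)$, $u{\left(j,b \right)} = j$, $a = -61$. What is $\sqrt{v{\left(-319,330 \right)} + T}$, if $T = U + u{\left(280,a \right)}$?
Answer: $\sqrt{-97518 + 11 \sqrt{1741}} \approx 311.54 i$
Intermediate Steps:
$U = -97798$
$v{\left(M,F \right)} = \sqrt{F^{2} + M^{2}}$
$T = -97518$ ($T = -97798 + 280 = -97518$)
$\sqrt{v{\left(-319,330 \right)} + T} = \sqrt{\sqrt{330^{2} + \left(-319\right)^{2}} - 97518} = \sqrt{\sqrt{108900 + 101761} - 97518} = \sqrt{\sqrt{210661} - 97518} = \sqrt{11 \sqrt{1741} - 97518} = \sqrt{-97518 + 11 \sqrt{1741}}$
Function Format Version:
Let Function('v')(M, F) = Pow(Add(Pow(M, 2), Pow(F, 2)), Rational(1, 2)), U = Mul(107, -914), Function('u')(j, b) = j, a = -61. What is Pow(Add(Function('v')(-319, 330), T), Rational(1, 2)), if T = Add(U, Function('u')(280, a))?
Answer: Pow(Add(-97518, Mul(11, Pow(1741, Rational(1, 2)))), Rational(1, 2)) ≈ Mul(311.54, I)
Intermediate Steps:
U = -97798
Function('v')(M, F) = Pow(Add(Pow(F, 2), Pow(M, 2)), Rational(1, 2))
T = -97518 (T = Add(-97798, 280) = -97518)
Pow(Add(Function('v')(-319, 330), T), Rational(1, 2)) = Pow(Add(Pow(Add(Pow(330, 2), Pow(-319, 2)), Rational(1, 2)), -97518), Rational(1, 2)) = Pow(Add(Pow(Add(108900, 101761), Rational(1, 2)), -97518), Rational(1, 2)) = Pow(Add(Pow(210661, Rational(1, 2)), -97518), Rational(1, 2)) = Pow(Add(Mul(11, Pow(1741, Rational(1, 2))), -97518), Rational(1, 2)) = Pow(Add(-97518, Mul(11, Pow(1741, Rational(1, 2)))), Rational(1, 2))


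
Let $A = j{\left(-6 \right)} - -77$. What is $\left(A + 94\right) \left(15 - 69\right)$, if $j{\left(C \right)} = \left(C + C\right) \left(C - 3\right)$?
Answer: $-15066$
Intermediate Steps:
$j{\left(C \right)} = 2 C \left(-3 + C\right)$
$A = 185$ ($A = 2 \left(-6\right) \left(-3 - 6\right) - -77 = 2 \left(-6\right) \left(-9\right) + 77 = 108 + 77 = 185$)
$\left(A + 94\right) \left(15 - 69\right) = \left(185 + 94\right) \left(15 - 69\right) = 279 \left(-54\right) = -15066$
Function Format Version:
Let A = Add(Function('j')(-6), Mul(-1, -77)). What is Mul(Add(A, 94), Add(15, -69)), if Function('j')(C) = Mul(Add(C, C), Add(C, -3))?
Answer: -15066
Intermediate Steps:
Function('j')(C) = Mul(2, C, Add(-3, C)) (Function('j')(C) = Mul(Mul(2, C), Add(-3, C)) = Mul(2, C, Add(-3, C)))
A = 185 (A = Add(Mul(2, -6, Add(-3, -6)), Mul(-1, -77)) = Add(Mul(2, -6, -9), 77) = Add(108, 77) = 185)
Mul(Add(A, 94), Add(15, -69)) = Mul(Add(185, 94), Add(15, -69)) = Mul(279, -54) = -15066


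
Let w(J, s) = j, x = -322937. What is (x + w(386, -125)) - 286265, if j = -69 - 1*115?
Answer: -609386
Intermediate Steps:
j = -184 (j = -69 - 115 = -184)
w(J, s) = -184
(x + w(386, -125)) - 286265 = (-322937 - 184) - 286265 = -323121 - 286265 = -609386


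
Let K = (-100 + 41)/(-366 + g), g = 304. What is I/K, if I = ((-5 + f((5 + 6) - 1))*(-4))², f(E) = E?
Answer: 24800/59 ≈ 420.34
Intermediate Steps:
K = 59/62 (K = (-100 + 41)/(-366 + 304) = -59/(-62) = -59*(-1/62) = 59/62 ≈ 0.95161)
I = 400 (I = ((-5 + ((5 + 6) - 1))*(-4))² = ((-5 + (11 - 1))*(-4))² = ((-5 + 10)*(-4))² = (5*(-4))² = (-20)² = 400)
I/K = 400/(59/62) = 400*(62/59) = 24800/59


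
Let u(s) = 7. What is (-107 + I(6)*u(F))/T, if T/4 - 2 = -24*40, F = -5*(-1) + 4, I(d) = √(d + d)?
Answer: 107/3832 - 7*√3/1916 ≈ 0.021595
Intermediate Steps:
I(d) = √2*√d (I(d) = √(2*d) = √2*√d)
F = 9 (F = 5 + 4 = 9)
T = -3832 (T = 8 + 4*(-24*40) = 8 + 4*(-960) = 8 - 3840 = -3832)
(-107 + I(6)*u(F))/T = (-107 + (√2*√6)*7)/(-3832) = (-107 + (2*√3)*7)*(-1/3832) = (-107 + 14*√3)*(-1/3832) = 107/3832 - 7*√3/1916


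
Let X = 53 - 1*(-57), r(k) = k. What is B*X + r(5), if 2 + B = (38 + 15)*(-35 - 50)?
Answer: -495765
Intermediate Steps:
B = -4507 (B = -2 + (38 + 15)*(-35 - 50) = -2 + 53*(-85) = -2 - 4505 = -4507)
X = 110 (X = 53 + 57 = 110)
B*X + r(5) = -4507*110 + 5 = -495770 + 5 = -495765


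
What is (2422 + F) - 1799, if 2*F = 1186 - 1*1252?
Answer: 590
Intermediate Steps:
F = -33 (F = (1186 - 1*1252)/2 = (1186 - 1252)/2 = (½)*(-66) = -33)
(2422 + F) - 1799 = (2422 - 33) - 1799 = 2389 - 1799 = 590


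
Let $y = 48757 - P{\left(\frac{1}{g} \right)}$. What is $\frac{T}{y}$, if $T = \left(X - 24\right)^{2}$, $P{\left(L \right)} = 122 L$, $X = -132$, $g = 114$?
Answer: $\frac{6669}{13361} \approx 0.49914$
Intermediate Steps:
$y = \frac{2779088}{57}$ ($y = 48757 - \frac{122}{114} = 48757 - 122 \cdot \frac{1}{114} = 48757 - \frac{61}{57} = \frac{2779088}{57} \approx 48756.0$)
$T = 24336$ ($T = \left(-132 - 24\right)^{2} = \left(-156\right)^{2} = 24336$)
$\frac{T}{y} = \frac{24336}{\frac{2779088}{57}} = 24336 \cdot \frac{57}{2779088} = \frac{6669}{13361}$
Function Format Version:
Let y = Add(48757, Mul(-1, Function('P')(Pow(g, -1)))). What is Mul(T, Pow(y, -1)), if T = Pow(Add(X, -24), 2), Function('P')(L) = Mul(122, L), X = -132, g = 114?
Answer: Rational(6669, 13361) ≈ 0.49914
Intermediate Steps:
y = Rational(2779088, 57) (y = Add(48757, Mul(-1, Mul(122, Pow(114, -1)))) = Add(48757, Mul(-1, Mul(122, Rational(1, 114)))) = Add(48757, Mul(-1, Rational(61, 57))) = Add(48757, Rational(-61, 57)) = Rational(2779088, 57) ≈ 48756.)
T = 24336 (T = Pow(Add(-132, -24), 2) = Pow(-156, 2) = 24336)
Mul(T, Pow(y, -1)) = Mul(24336, Pow(Rational(2779088, 57), -1)) = Mul(24336, Rational(57, 2779088)) = Rational(6669, 13361)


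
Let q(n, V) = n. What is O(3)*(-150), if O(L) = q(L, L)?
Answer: -450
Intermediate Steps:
O(L) = L
O(3)*(-150) = 3*(-150) = -450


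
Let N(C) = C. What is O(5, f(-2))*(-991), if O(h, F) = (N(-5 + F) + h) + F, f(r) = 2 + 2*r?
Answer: 3964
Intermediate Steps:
O(h, F) = -5 + h + 2*F (O(h, F) = ((-5 + F) + h) + F = (-5 + F + h) + F = -5 + h + 2*F)
O(5, f(-2))*(-991) = (-5 + 5 + 2*(2 + 2*(-2)))*(-991) = (-5 + 5 + 2*(2 - 4))*(-991) = (-5 + 5 + 2*(-2))*(-991) = (-5 + 5 - 4)*(-991) = -4*(-991) = 3964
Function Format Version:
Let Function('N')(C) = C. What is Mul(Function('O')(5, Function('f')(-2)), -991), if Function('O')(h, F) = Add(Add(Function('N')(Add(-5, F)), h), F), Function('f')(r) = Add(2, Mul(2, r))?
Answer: 3964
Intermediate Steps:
Function('O')(h, F) = Add(-5, h, Mul(2, F)) (Function('O')(h, F) = Add(Add(Add(-5, F), h), F) = Add(Add(-5, F, h), F) = Add(-5, h, Mul(2, F)))
Mul(Function('O')(5, Function('f')(-2)), -991) = Mul(Add(-5, 5, Mul(2, Add(2, Mul(2, -2)))), -991) = Mul(Add(-5, 5, Mul(2, Add(2, -4))), -991) = Mul(Add(-5, 5, Mul(2, -2)), -991) = Mul(Add(-5, 5, -4), -991) = Mul(-4, -991) = 3964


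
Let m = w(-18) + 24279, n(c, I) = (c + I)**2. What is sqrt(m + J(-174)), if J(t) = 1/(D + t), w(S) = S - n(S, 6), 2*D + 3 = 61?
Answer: 2*sqrt(126764945)/145 ≈ 155.30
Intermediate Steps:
D = 29 (D = -3/2 + (1/2)*61 = -3/2 + 61/2 = 29)
n(c, I) = (I + c)**2
w(S) = S - (6 + S)**2
J(t) = 1/(29 + t)
m = 24117 (m = (-18 - (6 - 18)**2) + 24279 = (-18 - 1*(-12)**2) + 24279 = (-18 - 1*144) + 24279 = (-18 - 144) + 24279 = -162 + 24279 = 24117)
sqrt(m + J(-174)) = sqrt(24117 + 1/(29 - 174)) = sqrt(24117 + 1/(-145)) = sqrt(24117 - 1/145) = sqrt(3496964/145) = 2*sqrt(126764945)/145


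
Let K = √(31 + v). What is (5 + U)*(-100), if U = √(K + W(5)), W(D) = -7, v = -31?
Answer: -500 - 100*I*√7 ≈ -500.0 - 264.58*I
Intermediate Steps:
K = 0 (K = √(31 - 31) = √0 = 0)
U = I*√7 (U = √(0 - 7) = √(-7) = I*√7 ≈ 2.6458*I)
(5 + U)*(-100) = (5 + I*√7)*(-100) = -500 - 100*I*√7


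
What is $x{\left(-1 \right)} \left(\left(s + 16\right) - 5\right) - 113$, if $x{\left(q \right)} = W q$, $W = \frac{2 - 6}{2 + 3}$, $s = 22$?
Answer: $- \frac{433}{5} \approx -86.6$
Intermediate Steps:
$W = - \frac{4}{5} \approx -0.8$
$x{\left(q \right)} = - \frac{4 q}{5}$
$x{\left(-1 \right)} \left(\left(s + 16\right) - 5\right) - 113 = \left(- \frac{4}{5}\right) \left(-1\right) \left(\left(22 + 16\right) - 5\right) - 113 = \frac{4 \left(38 - 5\right)}{5} - 113 = \frac{4}{5} \cdot 33 - 113 = \frac{132}{5} - 113 = - \frac{433}{5}$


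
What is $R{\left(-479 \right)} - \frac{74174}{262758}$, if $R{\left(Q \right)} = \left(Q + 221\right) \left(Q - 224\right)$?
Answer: $\frac{23828697659}{131379} \approx 1.8137 \cdot 10^{5}$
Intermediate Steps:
$R{\left(Q \right)} = \left(-224 + Q\right) \left(221 + Q\right)$ ($R{\left(Q \right)} = \left(221 + Q\right) \left(-224 + Q\right) = \left(-224 + Q\right) \left(221 + Q\right)$)
$R{\left(-479 \right)} - \frac{74174}{262758} = \left(-49504 + \left(-479\right)^{2} - -1437\right) - \frac{74174}{262758} = \left(-49504 + 229441 + 1437\right) - 74174 \cdot \frac{1}{262758} = 181374 - \frac{37087}{131379} = \frac{23828697659}{131379}$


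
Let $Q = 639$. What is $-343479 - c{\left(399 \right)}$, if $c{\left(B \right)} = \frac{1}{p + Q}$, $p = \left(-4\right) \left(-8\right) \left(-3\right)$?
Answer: $- \frac{186509098}{543} \approx -3.4348 \cdot 10^{5}$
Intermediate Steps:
$p = -96$ ($p = 32 \left(-3\right) = -96$)
$c{\left(B \right)} = \frac{1}{543}$ ($c{\left(B \right)} = \frac{1}{-96 + 639} = \frac{1}{543}$)
$-343479 - c{\left(399 \right)} = -343479 - \frac{1}{543} = - \frac{186509098}{543}$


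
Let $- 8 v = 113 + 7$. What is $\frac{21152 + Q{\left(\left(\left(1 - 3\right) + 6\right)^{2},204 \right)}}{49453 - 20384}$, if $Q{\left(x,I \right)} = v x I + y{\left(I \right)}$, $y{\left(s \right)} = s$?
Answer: $- \frac{27604}{29069} \approx -0.9496$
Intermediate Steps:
$v = -15$ ($v = - \frac{113 + 7}{8} = \left(- \frac{1}{8}\right) 120 = -15$)
$Q{\left(x,I \right)} = I - 15 I x$ ($Q{\left(x,I \right)} = - 15 x I + I = - 15 I x + I = I - 15 I x$)
$\frac{21152 + Q{\left(\left(\left(1 - 3\right) + 6\right)^{2},204 \right)}}{49453 - 20384} = \frac{21152 + 204 \left(1 - 15 \left(\left(1 - 3\right) + 6\right)^{2}\right)}{49453 - 20384} = \frac{21152 + 204 \left(1 - 15 \left(\left(1 - 3\right) + 6\right)^{2}\right)}{29069} = \left(21152 + 204 \left(1 - 15 \left(-2 + 6\right)^{2}\right)\right) \frac{1}{29069} = \left(21152 + 204 \left(1 - 15 \cdot 4^{2}\right)\right) \frac{1}{29069} = \left(21152 + 204 \left(1 - 240\right)\right) \frac{1}{29069} = \left(21152 + 204 \left(-239\right)\right) \frac{1}{29069} = \left(21152 - 48756\right) \frac{1}{29069} = \left(-27604\right) \frac{1}{29069} = - \frac{27604}{29069}$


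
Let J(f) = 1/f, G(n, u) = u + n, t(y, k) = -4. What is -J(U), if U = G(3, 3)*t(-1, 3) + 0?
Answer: 1/24 ≈ 0.041667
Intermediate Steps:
G(n, u) = n + u
U = -24 (U = (3 + 3)*(-4) + 0 = 6*(-4) + 0 = -24 + 0 = -24)
-J(U) = -1/(-24) = -1*(-1/24) = 1/24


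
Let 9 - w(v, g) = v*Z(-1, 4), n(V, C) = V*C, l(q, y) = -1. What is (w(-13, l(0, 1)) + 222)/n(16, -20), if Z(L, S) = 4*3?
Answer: -387/320 ≈ -1.2094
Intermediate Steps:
n(V, C) = C*V
Z(L, S) = 12
w(v, g) = 9 - 12*v (w(v, g) = 9 - v*12 = 9 - 12*v)
(w(-13, l(0, 1)) + 222)/n(16, -20) = ((9 - 12*(-13)) + 222)/((-20*16)) = ((9 + 156) + 222)/(-320) = -(165 + 222)/320 = -1/320*387 = -387/320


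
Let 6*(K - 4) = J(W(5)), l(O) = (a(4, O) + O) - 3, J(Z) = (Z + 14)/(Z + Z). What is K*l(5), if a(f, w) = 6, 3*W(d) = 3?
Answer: 42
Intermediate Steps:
W(d) = 1 (W(d) = (⅓)*3 = 1)
J(Z) = (14 + Z)/(2*Z) (J(Z) = (14 + Z)/((2*Z)) = (14 + Z)*(1/(2*Z)) = (14 + Z)/(2*Z))
l(O) = 3 + O (l(O) = (6 + O) - 3 = 3 + O)
K = 21/4 (K = 4 + ((½)*(14 + 1)/1)/6 = 4 + ((½)*1*15)/6 = 4 + (⅙)*(15/2) = 4 + 5/4 = 21/4 ≈ 5.2500)
K*l(5) = 21*(3 + 5)/4 = (21/4)*8 = 42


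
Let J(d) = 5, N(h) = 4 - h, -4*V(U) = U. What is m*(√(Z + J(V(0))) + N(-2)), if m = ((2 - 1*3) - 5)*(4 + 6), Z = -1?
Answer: -480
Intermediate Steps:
m = -60 (m = ((2 - 3) - 5)*10 = (-1 - 5)*10 = -6*10 = -60)
V(U) = -U/4
m*(√(Z + J(V(0))) + N(-2)) = -60*(√(-1 + 5) + (4 - 1*(-2))) = -60*(√4 + (4 + 2)) = -60*(2 + 6) = -60*8 = -480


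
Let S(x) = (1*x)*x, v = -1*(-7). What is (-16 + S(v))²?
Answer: 1089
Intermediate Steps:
v = 7
S(x) = x² (S(x) = x*x = x²)
(-16 + S(v))² = (-16 + 7²)² = (-16 + 49)² = 33² = 1089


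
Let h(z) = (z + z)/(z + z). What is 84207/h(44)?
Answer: 84207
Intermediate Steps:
h(z) = 1 (h(z) = (2*z)/((2*z)) = (2*z)*(1/(2*z)) = 1)
84207/h(44) = 84207/1 = 84207*1 = 84207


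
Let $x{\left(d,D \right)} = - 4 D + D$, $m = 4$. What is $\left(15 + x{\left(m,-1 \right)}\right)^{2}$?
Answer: $324$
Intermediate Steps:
$x{\left(d,D \right)} = - 3 D$
$\left(15 + x{\left(m,-1 \right)}\right)^{2} = \left(15 - -3\right)^{2} = \left(15 + 3\right)^{2} = 18^{2} = 324$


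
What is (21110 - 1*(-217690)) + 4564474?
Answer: 4803274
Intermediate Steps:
(21110 - 1*(-217690)) + 4564474 = (21110 + 217690) + 4564474 = 238800 + 4564474 = 4803274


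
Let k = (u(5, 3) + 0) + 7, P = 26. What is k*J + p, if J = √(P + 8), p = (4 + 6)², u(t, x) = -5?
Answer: 100 + 2*√34 ≈ 111.66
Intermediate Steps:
k = 2 (k = (-5 + 0) + 7 = -5 + 7 = 2)
p = 100 (p = 10² = 100)
J = √34 (J = √(26 + 8) = √34 ≈ 5.8309)
k*J + p = 2*√34 + 100 = 100 + 2*√34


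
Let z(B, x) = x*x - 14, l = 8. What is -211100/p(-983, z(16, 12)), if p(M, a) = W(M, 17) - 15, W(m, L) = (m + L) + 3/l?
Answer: 337760/1569 ≈ 215.27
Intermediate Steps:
W(m, L) = 3/8 + L + m (W(m, L) = (m + L) + 3/8 = (L + m) + 3*(1/8) = (L + m) + 3/8 = 3/8 + L + m)
z(B, x) = -14 + x**2 (z(B, x) = x**2 - 14 = -14 + x**2)
p(M, a) = 19/8 + M (p(M, a) = (3/8 + 17 + M) - 15 = (139/8 + M) - 15 = 19/8 + M)
-211100/p(-983, z(16, 12)) = -211100/(19/8 - 983) = -211100/(-7845/8) = -211100*(-8/7845) = 337760/1569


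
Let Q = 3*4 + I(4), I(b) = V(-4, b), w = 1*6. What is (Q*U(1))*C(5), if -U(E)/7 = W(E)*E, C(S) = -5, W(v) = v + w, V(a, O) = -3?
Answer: 2205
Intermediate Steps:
w = 6
W(v) = 6 + v (W(v) = v + 6 = 6 + v)
I(b) = -3
Q = 9 (Q = 3*4 - 3 = 12 - 3 = 9)
U(E) = -7*E*(6 + E) (U(E) = -7*(6 + E)*E = -7*E*(6 + E))
(Q*U(1))*C(5) = (9*(-7*1*(6 + 1)))*(-5) = (9*(-7*1*7))*(-5) = (9*(-49))*(-5) = -441*(-5) = 2205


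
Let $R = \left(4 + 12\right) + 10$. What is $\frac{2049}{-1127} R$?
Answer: $- \frac{53274}{1127} \approx -47.271$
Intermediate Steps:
$R = 26$ ($R = 16 + 10 = 26$)
$\frac{2049}{-1127} R = \frac{2049}{-1127} \cdot 26 = 2049 \left(- \frac{1}{1127}\right) 26 = \left(- \frac{2049}{1127}\right) 26 = - \frac{53274}{1127}$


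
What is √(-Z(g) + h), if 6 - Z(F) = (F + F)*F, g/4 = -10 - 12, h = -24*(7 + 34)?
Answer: √14498 ≈ 120.41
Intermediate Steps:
h = -984 (h = -24*41 = -984)
g = -88 (g = 4*(-10 - 12) = 4*(-22) = -88)
Z(F) = 6 - 2*F² (Z(F) = 6 - (F + F)*F = 6 - 2*F*F = 6 - 2*F²)
√(-Z(g) + h) = √(-(6 - 2*(-88)²) - 984) = √(-(6 - 2*7744) - 984) = √(-(6 - 15488) - 984) = √(-1*(-15482) - 984) = √(15482 - 984) = √14498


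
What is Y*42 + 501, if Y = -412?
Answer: -16803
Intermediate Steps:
Y*42 + 501 = -412*42 + 501 = -17304 + 501 = -16803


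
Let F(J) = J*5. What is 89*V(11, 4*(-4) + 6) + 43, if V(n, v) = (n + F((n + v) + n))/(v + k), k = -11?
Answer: -5416/21 ≈ -257.90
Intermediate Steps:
F(J) = 5*J
V(n, v) = (5*v + 11*n)/(-11 + v) (V(n, v) = (n + 5*((n + v) + n))/(v - 11) = (n + 5*(v + 2*n))/(-11 + v) = (n + (5*v + 10*n))/(-11 + v) = (5*v + 11*n)/(-11 + v))
89*V(11, 4*(-4) + 6) + 43 = 89*((5*(4*(-4) + 6) + 11*11)/(-11 + (4*(-4) + 6))) + 43 = 89*((5*(-16 + 6) + 121)/(-11 + (-16 + 6))) + 43 = 89*((5*(-10) + 121)/(-11 - 10)) + 43 = 89*((-50 + 121)/(-21)) + 43 = 89*(-1/21*71) + 43 = 89*(-71/21) + 43 = -6319/21 + 43 = -5416/21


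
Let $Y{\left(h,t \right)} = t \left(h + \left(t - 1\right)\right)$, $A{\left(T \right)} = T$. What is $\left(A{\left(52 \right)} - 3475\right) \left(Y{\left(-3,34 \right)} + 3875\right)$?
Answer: $-16755585$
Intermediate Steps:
$Y{\left(h,t \right)} = t \left(-1 + h + t\right)$ ($Y{\left(h,t \right)} = t \left(h + \left(-1 + t\right)\right) = t \left(-1 + h + t\right)$)
$\left(A{\left(52 \right)} - 3475\right) \left(Y{\left(-3,34 \right)} + 3875\right) = \left(52 - 3475\right) \left(34 \left(-1 - 3 + 34\right) + 3875\right) = - 3423 \left(34 \cdot 30 + 3875\right) = - 3423 \left(1020 + 3875\right) = \left(-3423\right) 4895 = -16755585$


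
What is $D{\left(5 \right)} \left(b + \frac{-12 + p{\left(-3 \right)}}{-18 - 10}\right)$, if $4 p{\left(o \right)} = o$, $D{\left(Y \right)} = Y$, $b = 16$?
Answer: $\frac{9215}{112} \approx 82.277$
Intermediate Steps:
$p{\left(o \right)} = \frac{o}{4}$
$D{\left(5 \right)} \left(b + \frac{-12 + p{\left(-3 \right)}}{-18 - 10}\right) = 5 \left(16 + \frac{-12 + \frac{1}{4} \left(-3\right)}{-18 - 10}\right) = 5 \left(16 + \frac{-12 - \frac{3}{4}}{-28}\right) = 5 \left(16 - - \frac{51}{112}\right) = 5 \left(16 + \frac{51}{112}\right) = 5 \cdot \frac{1843}{112} = \frac{9215}{112}$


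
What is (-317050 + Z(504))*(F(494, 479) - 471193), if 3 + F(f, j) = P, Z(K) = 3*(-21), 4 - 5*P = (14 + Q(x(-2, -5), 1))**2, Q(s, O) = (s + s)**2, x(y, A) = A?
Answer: 751231817836/5 ≈ 1.5025e+11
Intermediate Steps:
Q(s, O) = 4*s**2 (Q(s, O) = (2*s)**2 = 4*s**2)
P = -12992/5 (P = 4/5 - (14 + 4*(-5)**2)**2/5 = 4/5 - (14 + 4*25)**2/5 = 4/5 - (14 + 100)**2/5 = 4/5 - 1/5*114**2 = 4/5 - 1/5*12996 = 4/5 - 12996/5 = -12992/5 ≈ -2598.4)
Z(K) = -63
F(f, j) = -13007/5 (F(f, j) = -3 - 12992/5 = -13007/5)
(-317050 + Z(504))*(F(494, 479) - 471193) = (-317050 - 63)*(-13007/5 - 471193) = -317113*(-2368972/5) = 751231817836/5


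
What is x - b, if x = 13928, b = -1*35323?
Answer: 49251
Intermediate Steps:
b = -35323
x - b = 13928 - 1*(-35323) = 13928 + 35323 = 49251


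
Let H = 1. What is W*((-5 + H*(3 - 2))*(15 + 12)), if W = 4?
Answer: -432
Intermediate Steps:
W*((-5 + H*(3 - 2))*(15 + 12)) = 4*((-5 + 1*(3 - 2))*(15 + 12)) = 4*((-5 + 1*1)*27) = 4*((-5 + 1)*27) = 4*(-4*27) = 4*(-108) = -432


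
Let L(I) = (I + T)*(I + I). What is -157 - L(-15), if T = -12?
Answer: -967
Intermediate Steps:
L(I) = 2*I*(-12 + I) (L(I) = (I - 12)*(I + I) = (-12 + I)*(2*I) = 2*I*(-12 + I))
-157 - L(-15) = -157 - 2*(-15)*(-12 - 15) = -157 - 2*(-15)*(-27) = -157 - 1*810 = -157 - 810 = -967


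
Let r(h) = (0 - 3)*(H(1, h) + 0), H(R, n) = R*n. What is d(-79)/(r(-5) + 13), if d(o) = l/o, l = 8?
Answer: -2/553 ≈ -0.0036166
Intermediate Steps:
d(o) = 8/o
r(h) = -3*h (r(h) = (0 - 3)*(1*h + 0) = -3*(h + 0) = -3*h)
d(-79)/(r(-5) + 13) = (8/(-79))/(-3*(-5) + 13) = (8*(-1/79))/(15 + 13) = -8/79/28 = (1/28)*(-8/79) = -2/553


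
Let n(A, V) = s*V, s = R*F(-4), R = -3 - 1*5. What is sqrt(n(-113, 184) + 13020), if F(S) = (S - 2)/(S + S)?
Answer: 6*sqrt(331) ≈ 109.16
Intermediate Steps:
R = -8 (R = -3 - 5 = -8)
F(S) = (-2 + S)/(2*S) (F(S) = (-2 + S)/((2*S)) = (-2 + S)*(1/(2*S)) = (-2 + S)/(2*S))
s = -6 (s = -4*(-2 - 4)/(-4) = -4*(-1)*(-6)/4 = -8*3/4 = -6)
n(A, V) = -6*V
sqrt(n(-113, 184) + 13020) = sqrt(-6*184 + 13020) = sqrt(-1104 + 13020) = sqrt(11916) = 6*sqrt(331)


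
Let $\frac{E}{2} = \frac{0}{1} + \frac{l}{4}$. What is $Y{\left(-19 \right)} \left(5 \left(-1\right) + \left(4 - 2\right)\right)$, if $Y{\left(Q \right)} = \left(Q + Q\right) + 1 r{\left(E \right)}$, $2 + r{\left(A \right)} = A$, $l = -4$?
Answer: $126$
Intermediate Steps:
$E = -2$ ($E = 2 \left(\frac{0}{1} - \frac{4}{4}\right) = 2 \left(0 \cdot 1 - 1\right) = 2 \left(0 - 1\right) = 2 \left(-1\right) = -2$)
$r{\left(A \right)} = -2 + A$
$Y{\left(Q \right)} = -4 + 2 Q$ ($Y{\left(Q \right)} = \left(Q + Q\right) + 1 \left(-2 - 2\right) = 2 Q + 1 \left(-4\right) = 2 Q - 4 = -4 + 2 Q$)
$Y{\left(-19 \right)} \left(5 \left(-1\right) + \left(4 - 2\right)\right) = \left(-4 + 2 \left(-19\right)\right) \left(5 \left(-1\right) + \left(4 - 2\right)\right) = \left(-4 - 38\right) \left(-5 + \left(4 - 2\right)\right) = - 42 \left(-5 + 2\right) = \left(-42\right) \left(-3\right) = 126$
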